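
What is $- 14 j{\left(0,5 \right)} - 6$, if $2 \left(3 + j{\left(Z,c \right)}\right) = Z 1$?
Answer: $36$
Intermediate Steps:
$j{\left(Z,c \right)} = -3 + \frac{Z}{2}$ ($j{\left(Z,c \right)} = -3 + \frac{Z 1}{2} = -3 + \frac{Z}{2}$)
$- 14 j{\left(0,5 \right)} - 6 = - 14 \left(-3 + \frac{1}{2} \cdot 0\right) - 6 = - 14 \left(-3 + 0\right) - 6 = \left(-14\right) \left(-3\right) - 6 = 42 - 6 = 36$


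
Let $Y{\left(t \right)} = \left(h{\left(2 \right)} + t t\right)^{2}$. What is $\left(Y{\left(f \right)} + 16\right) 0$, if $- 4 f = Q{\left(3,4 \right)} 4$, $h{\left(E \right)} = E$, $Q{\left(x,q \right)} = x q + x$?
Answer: $0$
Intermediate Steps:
$Q{\left(x,q \right)} = x + q x$ ($Q{\left(x,q \right)} = q x + x = x + q x$)
$f = -15$ ($f = - \frac{3 \left(1 + 4\right) 4}{4} = - \frac{3 \cdot 5 \cdot 4}{4} = - \frac{15 \cdot 4}{4} = \left(- \frac{1}{4}\right) 60 = -15$)
$Y{\left(t \right)} = \left(2 + t^{2}\right)^{2}$ ($Y{\left(t \right)} = \left(2 + t t\right)^{2} = \left(2 + t^{2}\right)^{2}$)
$\left(Y{\left(f \right)} + 16\right) 0 = \left(\left(2 + \left(-15\right)^{2}\right)^{2} + 16\right) 0 = \left(\left(2 + 225\right)^{2} + 16\right) 0 = \left(227^{2} + 16\right) 0 = \left(51529 + 16\right) 0 = 51545 \cdot 0 = 0$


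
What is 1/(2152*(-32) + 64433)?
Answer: -1/4431 ≈ -0.00022568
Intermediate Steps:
1/(2152*(-32) + 64433) = 1/(-68864 + 64433) = 1/(-4431) = -1/4431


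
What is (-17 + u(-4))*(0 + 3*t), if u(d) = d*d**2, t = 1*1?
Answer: -243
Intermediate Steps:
t = 1
u(d) = d**3
(-17 + u(-4))*(0 + 3*t) = (-17 + (-4)**3)*(0 + 3*1) = (-17 - 64)*(0 + 3) = -81*3 = -243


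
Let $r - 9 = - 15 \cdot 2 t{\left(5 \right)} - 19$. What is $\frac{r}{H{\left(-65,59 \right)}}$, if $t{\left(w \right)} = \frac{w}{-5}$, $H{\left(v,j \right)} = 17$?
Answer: $\frac{20}{17} \approx 1.1765$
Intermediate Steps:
$t{\left(w \right)} = - \frac{w}{5}$ ($t{\left(w \right)} = w \left(- \frac{1}{5}\right) = - \frac{w}{5}$)
$r = 20$ ($r = 9 - \left(19 + 15 \cdot 2 \left(\left(- \frac{1}{5}\right) 5\right)\right) = 9 - \left(19 + 15 \cdot 2 \left(-1\right)\right) = 9 - -11 = 9 + \left(30 - 19\right) = 9 + 11 = 20$)
$\frac{r}{H{\left(-65,59 \right)}} = \frac{20}{17}$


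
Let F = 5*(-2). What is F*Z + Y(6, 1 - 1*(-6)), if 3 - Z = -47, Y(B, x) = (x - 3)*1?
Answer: -496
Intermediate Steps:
Y(B, x) = -3 + x (Y(B, x) = (-3 + x)*1 = -3 + x)
Z = 50 (Z = 3 - 1*(-47) = 3 + 47 = 50)
F = -10
F*Z + Y(6, 1 - 1*(-6)) = -10*50 + (-3 + (1 - 1*(-6))) = -500 + (-3 + (1 + 6)) = -500 + (-3 + 7) = -500 + 4 = -496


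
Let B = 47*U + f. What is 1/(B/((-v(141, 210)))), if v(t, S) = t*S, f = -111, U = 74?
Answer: -4230/481 ≈ -8.7942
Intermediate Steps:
v(t, S) = S*t
B = 3367 (B = 47*74 - 111 = 3478 - 111 = 3367)
1/(B/((-v(141, 210)))) = 1/(3367/((-210*141))) = 1/(3367/((-1*29610))) = 1/(3367/(-29610)) = 1/(3367*(-1/29610)) = 1/(-481/4230) = -4230/481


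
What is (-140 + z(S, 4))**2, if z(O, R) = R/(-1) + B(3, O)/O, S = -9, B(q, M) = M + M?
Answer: 20164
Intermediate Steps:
B(q, M) = 2*M
z(O, R) = 2 - R (z(O, R) = R/(-1) + (2*O)/O = R*(-1) + 2 = -R + 2 = 2 - R)
(-140 + z(S, 4))**2 = (-140 + (2 - 1*4))**2 = (-140 + (2 - 4))**2 = (-140 - 2)**2 = (-142)**2 = 20164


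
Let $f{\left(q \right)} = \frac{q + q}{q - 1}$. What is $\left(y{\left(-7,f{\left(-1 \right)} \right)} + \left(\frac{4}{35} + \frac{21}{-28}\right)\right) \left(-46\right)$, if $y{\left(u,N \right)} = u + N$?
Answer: $\frac{21367}{70} \approx 305.24$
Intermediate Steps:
$f{\left(q \right)} = \frac{2 q}{-1 + q}$
$y{\left(u,N \right)} = N + u$
$\left(y{\left(-7,f{\left(-1 \right)} \right)} + \left(\frac{4}{35} + \frac{21}{-28}\right)\right) \left(-46\right) = \left(\left(2 \left(-1\right) \frac{1}{-1 - 1} - 7\right) + \left(\frac{4}{35} + \frac{21}{-28}\right)\right) \left(-46\right) = \left(\left(2 \left(-1\right) \frac{1}{-2} - 7\right) + \left(4 \cdot \frac{1}{35} + 21 \left(- \frac{1}{28}\right)\right)\right) \left(-46\right) = \left(\left(2 \left(-1\right) \left(- \frac{1}{2}\right) - 7\right) + \left(\frac{4}{35} - \frac{3}{4}\right)\right) \left(-46\right) = \left(\left(1 - 7\right) - \frac{89}{140}\right) \left(-46\right) = \left(-6 - \frac{89}{140}\right) \left(-46\right) = \left(- \frac{929}{140}\right) \left(-46\right) = \frac{21367}{70}$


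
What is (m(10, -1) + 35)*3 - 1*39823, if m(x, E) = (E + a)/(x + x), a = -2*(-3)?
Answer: -158869/4 ≈ -39717.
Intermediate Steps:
a = 6
m(x, E) = (6 + E)/(2*x) (m(x, E) = (E + 6)/(x + x) = (6 + E)/((2*x)) = (6 + E)*(1/(2*x)) = (6 + E)/(2*x))
(m(10, -1) + 35)*3 - 1*39823 = ((½)*(6 - 1)/10 + 35)*3 - 1*39823 = ((½)*(⅒)*5 + 35)*3 - 39823 = (¼ + 35)*3 - 39823 = (141/4)*3 - 39823 = 423/4 - 39823 = -158869/4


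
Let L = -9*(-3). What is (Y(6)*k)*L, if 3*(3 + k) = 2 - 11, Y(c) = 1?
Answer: -162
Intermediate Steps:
L = 27
k = -6 (k = -3 + (2 - 11)/3 = -3 + (⅓)*(-9) = -3 - 3 = -6)
(Y(6)*k)*L = (1*(-6))*27 = -6*27 = -162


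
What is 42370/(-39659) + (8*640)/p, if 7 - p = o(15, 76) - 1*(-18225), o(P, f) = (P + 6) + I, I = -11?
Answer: -243843610/180726063 ≈ -1.3492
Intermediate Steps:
o(P, f) = -5 + P (o(P, f) = (P + 6) - 11 = (6 + P) - 11 = -5 + P)
p = -18228 (p = 7 - ((-5 + 15) - 1*(-18225)) = 7 - (10 + 18225) = 7 - 1*18235 = 7 - 18235 = -18228)
42370/(-39659) + (8*640)/p = 42370/(-39659) + (8*640)/(-18228) = 42370*(-1/39659) + 5120*(-1/18228) = -42370/39659 - 1280/4557 = -243843610/180726063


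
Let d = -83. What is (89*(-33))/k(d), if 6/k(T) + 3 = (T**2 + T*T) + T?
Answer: -6702234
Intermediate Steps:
k(T) = 6/(-3 + T + 2*T**2) (k(T) = 6/(-3 + ((T**2 + T*T) + T)) = 6/(-3 + ((T**2 + T**2) + T)) = 6/(-3 + (2*T**2 + T)) = 6/(-3 + (T + 2*T**2)) = 6/(-3 + T + 2*T**2))
(89*(-33))/k(d) = (89*(-33))/((6/(-3 - 83 + 2*(-83)**2))) = -2937/(6/(-3 - 83 + 2*6889)) = -2937/(6/(-3 - 83 + 13778)) = -2937/(6/13692) = -2937/(6*(1/13692)) = -2937/1/2282 = -2937*2282 = -6702234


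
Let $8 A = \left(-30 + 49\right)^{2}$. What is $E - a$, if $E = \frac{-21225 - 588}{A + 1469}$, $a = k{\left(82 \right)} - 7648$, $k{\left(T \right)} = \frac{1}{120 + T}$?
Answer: $\frac{18678063327}{2446826} \approx 7633.6$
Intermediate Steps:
$a = - \frac{1544895}{202}$ ($a = \frac{1}{120 + 82} - 7648 = \frac{1}{202} - 7648 = - \frac{1544895}{202} \approx -7648.0$)
$A = \frac{361}{8}$ ($A = \frac{\left(-30 + 49\right)^{2}}{8} = \frac{19^{2}}{8} = \frac{1}{8} \cdot 361 = \frac{361}{8} \approx 45.125$)
$E = - \frac{174504}{12113}$ ($E = \frac{-21225 - 588}{\frac{361}{8} + 1469} = - \frac{21813}{\frac{12113}{8}} = \left(-21813\right) \frac{8}{12113} = - \frac{174504}{12113} \approx -14.406$)
$E - a = - \frac{174504}{12113} - - \frac{1544895}{202} = - \frac{174504}{12113} + \frac{1544895}{202} = \frac{18678063327}{2446826}$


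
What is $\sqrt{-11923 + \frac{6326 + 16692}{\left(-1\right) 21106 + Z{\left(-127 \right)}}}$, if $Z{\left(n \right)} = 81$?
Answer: $\frac{i \sqrt{250704093}}{145} \approx 109.2 i$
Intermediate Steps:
$\sqrt{-11923 + \frac{6326 + 16692}{\left(-1\right) 21106 + Z{\left(-127 \right)}}} = \sqrt{-11923 + \frac{6326 + 16692}{\left(-1\right) 21106 + 81}} = \sqrt{-11923 + \frac{23018}{-21106 + 81}} = \sqrt{-11923 + \frac{23018}{-21025}} = \sqrt{-11923 + 23018 \left(- \frac{1}{21025}\right)} = \sqrt{-11923 - \frac{23018}{21025}} = \sqrt{- \frac{250704093}{21025}} = \frac{i \sqrt{250704093}}{145}$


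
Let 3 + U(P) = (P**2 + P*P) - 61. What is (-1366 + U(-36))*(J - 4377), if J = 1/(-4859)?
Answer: -24713234728/4859 ≈ -5.0861e+6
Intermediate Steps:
J = -1/4859 ≈ -0.00020580
U(P) = -64 + 2*P**2 (U(P) = -3 + ((P**2 + P*P) - 61) = -3 + ((P**2 + P**2) - 61) = -3 + (2*P**2 - 61) = -3 + (-61 + 2*P**2) = -64 + 2*P**2)
(-1366 + U(-36))*(J - 4377) = (-1366 + (-64 + 2*(-36)**2))*(-1/4859 - 4377) = (-1366 + (-64 + 2*1296))*(-21267844/4859) = (-1366 + (-64 + 2592))*(-21267844/4859) = (-1366 + 2528)*(-21267844/4859) = 1162*(-21267844/4859) = -24713234728/4859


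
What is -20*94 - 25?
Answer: -1905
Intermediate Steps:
-20*94 - 25 = -1880 - 25 = -1905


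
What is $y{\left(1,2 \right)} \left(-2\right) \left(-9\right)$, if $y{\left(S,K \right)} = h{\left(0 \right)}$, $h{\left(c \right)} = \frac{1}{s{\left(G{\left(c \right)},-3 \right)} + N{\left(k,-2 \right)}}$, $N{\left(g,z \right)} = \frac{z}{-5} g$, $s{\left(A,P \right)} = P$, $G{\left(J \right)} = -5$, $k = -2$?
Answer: $- \frac{90}{19} \approx -4.7368$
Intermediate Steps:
$N{\left(g,z \right)} = - \frac{g z}{5}$ ($N{\left(g,z \right)} = z \left(- \frac{1}{5}\right) g = - \frac{z}{5} g = - \frac{g z}{5}$)
$h{\left(c \right)} = - \frac{5}{19}$ ($h{\left(c \right)} = \frac{1}{-3 - \left(- \frac{2}{5}\right) \left(-2\right)} = \frac{1}{-3 - \frac{4}{5}} = \frac{1}{- \frac{19}{5}} = - \frac{5}{19}$)
$y{\left(S,K \right)} = - \frac{5}{19}$
$y{\left(1,2 \right)} \left(-2\right) \left(-9\right) = \left(- \frac{5}{19}\right) \left(-2\right) \left(-9\right) = \frac{10}{19} \left(-9\right) = - \frac{90}{19}$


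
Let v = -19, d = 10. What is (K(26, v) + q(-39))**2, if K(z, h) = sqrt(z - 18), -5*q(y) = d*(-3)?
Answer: 44 + 24*sqrt(2) ≈ 77.941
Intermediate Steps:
q(y) = 6 (q(y) = -2*(-3) = -1/5*(-30) = 6)
K(z, h) = sqrt(-18 + z)
(K(26, v) + q(-39))**2 = (sqrt(-18 + 26) + 6)**2 = (sqrt(8) + 6)**2 = (2*sqrt(2) + 6)**2 = (6 + 2*sqrt(2))**2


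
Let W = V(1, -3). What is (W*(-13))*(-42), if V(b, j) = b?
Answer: 546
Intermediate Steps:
W = 1
(W*(-13))*(-42) = (1*(-13))*(-42) = -13*(-42) = 546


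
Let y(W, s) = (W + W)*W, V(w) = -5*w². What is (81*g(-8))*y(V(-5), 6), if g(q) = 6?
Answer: 15187500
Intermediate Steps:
y(W, s) = 2*W² (y(W, s) = (2*W)*W = 2*W²)
(81*g(-8))*y(V(-5), 6) = (81*6)*(2*(-5*(-5)²)²) = 486*(2*(-5*25)²) = 486*(2*(-125)²) = 486*(2*15625) = 486*31250 = 15187500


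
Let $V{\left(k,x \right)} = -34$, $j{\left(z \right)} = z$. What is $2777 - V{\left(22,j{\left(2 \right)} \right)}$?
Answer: $2811$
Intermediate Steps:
$2777 - V{\left(22,j{\left(2 \right)} \right)} = 2777 - -34 = 2777 + 34 = 2811$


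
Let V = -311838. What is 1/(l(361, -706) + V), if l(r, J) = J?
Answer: -1/312544 ≈ -3.1995e-6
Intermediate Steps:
1/(l(361, -706) + V) = 1/(-706 - 311838) = 1/(-312544) = -1/312544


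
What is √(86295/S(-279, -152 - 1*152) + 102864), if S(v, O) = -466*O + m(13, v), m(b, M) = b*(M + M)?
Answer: √74334302826774/26882 ≈ 320.73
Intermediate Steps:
m(b, M) = 2*M*b (m(b, M) = b*(2*M) = 2*M*b)
S(v, O) = -466*O + 26*v (S(v, O) = -466*O + 2*v*13 = -466*O + 26*v)
√(86295/S(-279, -152 - 1*152) + 102864) = √(86295/(-466*(-152 - 1*152) + 26*(-279)) + 102864) = √(86295/(-466*(-152 - 152) - 7254) + 102864) = √(86295/(-466*(-304) - 7254) + 102864) = √(86295/(141664 - 7254) + 102864) = √(86295/134410 + 102864) = √(86295*(1/134410) + 102864) = √(17259/26882 + 102864) = √(2765207307/26882) = √74334302826774/26882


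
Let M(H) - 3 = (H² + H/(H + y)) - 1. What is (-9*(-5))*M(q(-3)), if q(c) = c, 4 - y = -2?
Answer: 450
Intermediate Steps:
y = 6 (y = 4 - 1*(-2) = 4 + 2 = 6)
M(H) = 2 + H² + H/(6 + H) (M(H) = 3 + ((H² + H/(H + 6)) - 1) = 3 + ((H² + H/(6 + H)) - 1) = 3 + (-1 + H² + H/(6 + H)) = 2 + H² + H/(6 + H))
(-9*(-5))*M(q(-3)) = (-9*(-5))*((12 + (-3)³ + 3*(-3) + 6*(-3)²)/(6 - 3)) = 45*((12 - 27 - 9 + 6*9)/3) = 45*((12 - 27 - 9 + 54)/3) = 45*((⅓)*30) = 45*10 = 450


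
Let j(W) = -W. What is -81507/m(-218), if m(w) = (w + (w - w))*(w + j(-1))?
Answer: -81507/47306 ≈ -1.7230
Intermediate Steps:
m(w) = w*(1 + w) (m(w) = (w + (w - w))*(w - 1*(-1)) = (w + 0)*(w + 1) = w*(1 + w))
-81507/m(-218) = -81507*(-1/(218*(1 - 218))) = -81507/((-218*(-217))) = -81507/47306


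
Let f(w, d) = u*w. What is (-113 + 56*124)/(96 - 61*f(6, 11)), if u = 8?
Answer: -2277/944 ≈ -2.4121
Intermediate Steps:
f(w, d) = 8*w
(-113 + 56*124)/(96 - 61*f(6, 11)) = (-113 + 56*124)/(96 - 488*6) = (-113 + 6944)/(96 - 61*48) = 6831/(96 - 2928) = 6831/(-2832) = 6831*(-1/2832) = -2277/944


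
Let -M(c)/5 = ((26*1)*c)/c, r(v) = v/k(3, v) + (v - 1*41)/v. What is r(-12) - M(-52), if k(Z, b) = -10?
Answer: 8137/60 ≈ 135.62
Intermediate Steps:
r(v) = -v/10 + (-41 + v)/v (r(v) = v/(-10) + (v - 1*41)/v = v*(-1/10) + (v - 41)/v = -v/10 + (-41 + v)/v)
M(c) = -130 (M(c) = -5*(26*1)*c/c = -5*26*c/c = -5*26 = -130)
r(-12) - M(-52) = (1 - 41/(-12) - 1/10*(-12)) - 1*(-130) = (1 - 41*(-1/12) + 6/5) + 130 = (1 + 41/12 + 6/5) + 130 = 337/60 + 130 = 8137/60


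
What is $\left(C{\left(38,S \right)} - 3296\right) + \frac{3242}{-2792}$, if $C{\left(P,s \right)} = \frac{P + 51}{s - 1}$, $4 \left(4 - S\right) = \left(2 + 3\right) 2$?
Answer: $- \frac{4354349}{1396} \approx -3119.2$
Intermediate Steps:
$S = \frac{3}{2}$ ($S = 4 - \frac{\left(2 + 3\right) 2}{4} = 4 - \frac{5 \cdot 2}{4} = 4 - \frac{5}{2} = \frac{3}{2} \approx 1.5$)
$C{\left(P,s \right)} = \frac{51 + P}{-1 + s}$
$\left(C{\left(38,S \right)} - 3296\right) + \frac{3242}{-2792} = \left(\frac{51 + 38}{-1 + \frac{3}{2}} - 3296\right) + \frac{3242}{-2792} = \left(\frac{1}{\frac{1}{2}} \cdot 89 - 3296\right) + 3242 \left(- \frac{1}{2792}\right) = \left(2 \cdot 89 - 3296\right) - \frac{1621}{1396} = \left(178 - 3296\right) - \frac{1621}{1396} = -3118 - \frac{1621}{1396} = - \frac{4354349}{1396}$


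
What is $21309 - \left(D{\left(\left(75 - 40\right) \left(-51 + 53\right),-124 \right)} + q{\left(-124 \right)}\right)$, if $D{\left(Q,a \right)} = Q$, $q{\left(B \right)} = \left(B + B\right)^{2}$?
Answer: $-40265$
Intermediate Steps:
$q{\left(B \right)} = 4 B^{2}$ ($q{\left(B \right)} = \left(2 B\right)^{2} = 4 B^{2}$)
$21309 - \left(D{\left(\left(75 - 40\right) \left(-51 + 53\right),-124 \right)} + q{\left(-124 \right)}\right) = 21309 - \left(\left(75 - 40\right) \left(-51 + 53\right) + 4 \left(-124\right)^{2}\right) = 21309 - \left(35 \cdot 2 + 4 \cdot 15376\right) = 21309 - \left(70 + 61504\right) = 21309 - 61574 = -40265$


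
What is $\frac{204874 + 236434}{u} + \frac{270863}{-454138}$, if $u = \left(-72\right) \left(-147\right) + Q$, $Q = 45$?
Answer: $\frac{197535729677}{4827032802} \approx 40.923$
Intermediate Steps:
$u = 10629$ ($u = \left(-72\right) \left(-147\right) + 45 = 10584 + 45 = 10629$)
$\frac{204874 + 236434}{u} + \frac{270863}{-454138} = \frac{204874 + 236434}{10629} + \frac{270863}{-454138} = 441308 \cdot \frac{1}{10629} + 270863 \left(- \frac{1}{454138}\right) = \frac{441308}{10629} - \frac{270863}{454138} = \frac{197535729677}{4827032802}$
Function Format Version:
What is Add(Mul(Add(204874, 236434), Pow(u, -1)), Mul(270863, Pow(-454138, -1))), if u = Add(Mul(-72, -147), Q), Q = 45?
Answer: Rational(197535729677, 4827032802) ≈ 40.923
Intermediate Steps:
u = 10629 (u = Add(Mul(-72, -147), 45) = Add(10584, 45) = 10629)
Add(Mul(Add(204874, 236434), Pow(u, -1)), Mul(270863, Pow(-454138, -1))) = Add(Mul(Add(204874, 236434), Pow(10629, -1)), Mul(270863, Pow(-454138, -1))) = Add(Mul(441308, Rational(1, 10629)), Mul(270863, Rational(-1, 454138))) = Add(Rational(441308, 10629), Rational(-270863, 454138)) = Rational(197535729677, 4827032802)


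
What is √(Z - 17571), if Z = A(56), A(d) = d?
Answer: I*√17515 ≈ 132.34*I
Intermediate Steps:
Z = 56
√(Z - 17571) = √(56 - 17571) = √(-17515) = I*√17515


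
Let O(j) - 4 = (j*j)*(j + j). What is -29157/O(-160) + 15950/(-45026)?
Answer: -64674756559/184426405948 ≈ -0.35068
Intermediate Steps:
O(j) = 4 + 2*j³ (O(j) = 4 + (j*j)*(j + j) = 4 + j²*(2*j) = 4 + 2*j³)
-29157/O(-160) + 15950/(-45026) = -29157/(4 + 2*(-160)³) + 15950/(-45026) = -29157/(4 + 2*(-4096000)) + 15950*(-1/45026) = -29157/(4 - 8192000) - 7975/22513 = -29157/(-8191996) - 7975/22513 = -29157*(-1/8191996) - 7975/22513 = 29157/8191996 - 7975/22513 = -64674756559/184426405948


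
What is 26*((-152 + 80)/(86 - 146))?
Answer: 156/5 ≈ 31.200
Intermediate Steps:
26*((-152 + 80)/(86 - 146)) = 26*(-72/(-60)) = 26*(-72*(-1/60)) = 26*(6/5) = 156/5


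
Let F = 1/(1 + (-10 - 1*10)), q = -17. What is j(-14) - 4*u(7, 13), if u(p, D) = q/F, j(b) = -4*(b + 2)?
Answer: -1244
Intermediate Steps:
j(b) = -8 - 4*b (j(b) = -4*(2 + b) = -8 - 4*b)
F = -1/19 (F = 1/(1 + (-10 - 10)) = 1/(1 - 20) = 1/(-19) = -1/19 ≈ -0.052632)
u(p, D) = 323 (u(p, D) = -17/(-1/19) = -17*(-19) = 323)
j(-14) - 4*u(7, 13) = (-8 - 4*(-14)) - 4*323 = (-8 + 56) - 1292 = 48 - 1292 = -1244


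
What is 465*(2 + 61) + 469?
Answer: 29764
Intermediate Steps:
465*(2 + 61) + 469 = 465*63 + 469 = 29295 + 469 = 29764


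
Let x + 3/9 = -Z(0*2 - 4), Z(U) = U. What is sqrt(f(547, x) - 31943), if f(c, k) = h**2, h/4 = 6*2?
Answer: I*sqrt(29639) ≈ 172.16*I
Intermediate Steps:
h = 48 (h = 4*(6*2) = 4*12 = 48)
x = 11/3 (x = -1/3 - (0*2 - 4) = -1/3 - (0 - 4) = -1/3 - 1*(-4) = -1/3 + 4 = 11/3 ≈ 3.6667)
f(c, k) = 2304 (f(c, k) = 48**2 = 2304)
sqrt(f(547, x) - 31943) = sqrt(2304 - 31943) = sqrt(-29639) = I*sqrt(29639)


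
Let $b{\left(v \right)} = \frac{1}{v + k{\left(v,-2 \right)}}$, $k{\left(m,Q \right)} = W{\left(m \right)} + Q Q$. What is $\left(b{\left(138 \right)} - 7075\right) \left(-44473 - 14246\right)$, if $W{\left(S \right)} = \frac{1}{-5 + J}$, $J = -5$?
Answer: $\frac{196501469795}{473} \approx 4.1544 \cdot 10^{8}$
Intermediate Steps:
$W{\left(S \right)} = - \frac{1}{10}$ ($W{\left(S \right)} = \frac{1}{-5 - 5} = \frac{1}{-10} = - \frac{1}{10}$)
$k{\left(m,Q \right)} = - \frac{1}{10} + Q^{2}$ ($k{\left(m,Q \right)} = - \frac{1}{10} + Q Q = - \frac{1}{10} + Q^{2}$)
$b{\left(v \right)} = \frac{1}{\frac{39}{10} + v}$ ($b{\left(v \right)} = \frac{1}{v - \left(\frac{1}{10} - \left(-2\right)^{2}\right)} = \frac{1}{v + \left(- \frac{1}{10} + 4\right)} = \frac{1}{v + \frac{39}{10}} = \frac{1}{\frac{39}{10} + v}$)
$\left(b{\left(138 \right)} - 7075\right) \left(-44473 - 14246\right) = \left(\frac{10}{39 + 10 \cdot 138} - 7075\right) \left(-44473 - 14246\right) = \left(\frac{10}{39 + 1380} - 7075\right) \left(-58719\right) = \left(\frac{10}{1419} - 7075\right) \left(-58719\right) = \left(- \frac{10039415}{1419}\right) \left(-58719\right) = \frac{196501469795}{473}$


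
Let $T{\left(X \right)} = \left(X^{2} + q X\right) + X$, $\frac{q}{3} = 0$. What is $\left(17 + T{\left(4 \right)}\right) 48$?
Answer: $1776$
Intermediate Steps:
$q = 0$ ($q = 3 \cdot 0 = 0$)
$T{\left(X \right)} = X + X^{2}$ ($T{\left(X \right)} = \left(X^{2} + 0 X\right) + X = \left(X^{2} + 0\right) + X = X^{2} + X = X + X^{2}$)
$\left(17 + T{\left(4 \right)}\right) 48 = \left(17 + 4 \left(1 + 4\right)\right) 48 = \left(17 + 4 \cdot 5\right) 48 = \left(17 + 20\right) 48 = 37 \cdot 48 = 1776$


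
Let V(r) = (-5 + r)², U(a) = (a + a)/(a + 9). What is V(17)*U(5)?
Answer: 720/7 ≈ 102.86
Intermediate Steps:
U(a) = 2*a/(9 + a) (U(a) = (2*a)/(9 + a) = 2*a/(9 + a))
V(17)*U(5) = (-5 + 17)²*(2*5/(9 + 5)) = 12²*(2*5/14) = 144*(2*5*(1/14)) = 144*(5/7) = 720/7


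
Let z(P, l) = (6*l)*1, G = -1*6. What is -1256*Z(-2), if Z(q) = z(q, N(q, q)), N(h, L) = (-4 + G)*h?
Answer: -150720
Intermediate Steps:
G = -6
N(h, L) = -10*h (N(h, L) = (-4 - 6)*h = -10*h)
z(P, l) = 6*l
Z(q) = -60*q (Z(q) = 6*(-10*q) = -60*q)
-1256*Z(-2) = -(-75360)*(-2) = -1256*120 = -150720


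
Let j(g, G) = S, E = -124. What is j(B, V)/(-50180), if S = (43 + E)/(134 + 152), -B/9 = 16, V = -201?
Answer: 81/14351480 ≈ 5.6440e-6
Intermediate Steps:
B = -144 (B = -9*16 = -144)
S = -81/286 (S = (43 - 124)/(134 + 152) = -81/286 ≈ -0.28322)
j(g, G) = -81/286
j(B, V)/(-50180) = -81/286/(-50180) = -81/286*(-1/50180) = 81/14351480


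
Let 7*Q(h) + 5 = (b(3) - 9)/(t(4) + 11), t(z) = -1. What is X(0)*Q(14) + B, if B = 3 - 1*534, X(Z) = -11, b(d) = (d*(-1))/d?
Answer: -3651/7 ≈ -521.57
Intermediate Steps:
b(d) = -1 (b(d) = (-d)/d = -1)
Q(h) = -6/7 (Q(h) = -5/7 + ((-1 - 9)/(-1 + 11))/7 = -5/7 + (-10/10)/7 = -5/7 + (-10*1/10)/7 = -5/7 + (1/7)*(-1) = -5/7 - 1/7 = -6/7)
B = -531 (B = 3 - 534 = -531)
X(0)*Q(14) + B = -11*(-6/7) - 531 = 66/7 - 531 = -3651/7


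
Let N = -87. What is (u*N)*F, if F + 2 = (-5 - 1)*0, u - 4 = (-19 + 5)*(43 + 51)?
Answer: -228288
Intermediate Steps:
u = -1312 (u = 4 + (-19 + 5)*(43 + 51) = 4 - 14*94 = 4 - 1316 = -1312)
F = -2 (F = -2 + (-5 - 1)*0 = -2 - 6*0 = -2 + 0 = -2)
(u*N)*F = -1312*(-87)*(-2) = 114144*(-2) = -228288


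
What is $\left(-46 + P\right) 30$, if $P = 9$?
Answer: $-1110$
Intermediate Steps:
$\left(-46 + P\right) 30 = \left(-46 + 9\right) 30 = \left(-37\right) 30 = -1110$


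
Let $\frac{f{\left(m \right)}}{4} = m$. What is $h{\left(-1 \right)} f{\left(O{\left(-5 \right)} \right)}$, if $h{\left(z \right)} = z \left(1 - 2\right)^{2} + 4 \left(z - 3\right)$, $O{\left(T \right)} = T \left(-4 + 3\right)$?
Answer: $-340$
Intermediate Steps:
$O{\left(T \right)} = - T$ ($O{\left(T \right)} = T \left(-1\right) = - T$)
$f{\left(m \right)} = 4 m$
$h{\left(z \right)} = -12 + 5 z$ ($h{\left(z \right)} = z \left(-1\right)^{2} + 4 \left(-3 + z\right) = z 1 + \left(-12 + 4 z\right) = z + \left(-12 + 4 z\right) = -12 + 5 z$)
$h{\left(-1 \right)} f{\left(O{\left(-5 \right)} \right)} = \left(-12 + 5 \left(-1\right)\right) 4 \left(\left(-1\right) \left(-5\right)\right) = \left(-12 - 5\right) 4 \cdot 5 = \left(-17\right) 20 = -340$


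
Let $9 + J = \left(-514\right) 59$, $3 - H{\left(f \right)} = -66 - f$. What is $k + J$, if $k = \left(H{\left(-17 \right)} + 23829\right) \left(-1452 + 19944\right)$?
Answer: $441577117$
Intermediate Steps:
$H{\left(f \right)} = 69 + f$ ($H{\left(f \right)} = 3 - \left(-66 - f\right) = 3 + \left(66 + f\right) = 69 + f$)
$k = 441607452$ ($k = \left(\left(69 - 17\right) + 23829\right) \left(-1452 + 19944\right) = \left(52 + 23829\right) 18492 = 23881 \cdot 18492 = 441607452$)
$J = -30335$ ($J = -9 - 30326 = -30335$)
$k + J = 441607452 - 30335 = 441577117$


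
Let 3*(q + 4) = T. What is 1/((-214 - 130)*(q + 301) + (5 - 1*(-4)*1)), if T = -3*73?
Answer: -1/77047 ≈ -1.2979e-5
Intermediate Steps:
T = -219
q = -77 (q = -4 + (⅓)*(-219) = -4 - 73 = -77)
1/((-214 - 130)*(q + 301) + (5 - 1*(-4)*1)) = 1/((-214 - 130)*(-77 + 301) + (5 - 1*(-4)*1)) = 1/(-344*224 + (5 + 4*1)) = 1/(-77056 + (5 + 4)) = 1/(-77056 + 9) = 1/(-77047) = -1/77047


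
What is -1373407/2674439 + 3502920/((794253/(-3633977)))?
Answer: -11348118160316575577/708060399689 ≈ -1.6027e+7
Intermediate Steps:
-1373407/2674439 + 3502920/((794253/(-3633977))) = -1373407*1/2674439 + 3502920/((794253*(-1/3633977))) = -1373407/2674439 + 3502920/(-794253/3633977) = -1373407/2674439 + 3502920*(-3633977/794253) = -1373407/2674439 - 4243176904280/264751 = -11348118160316575577/708060399689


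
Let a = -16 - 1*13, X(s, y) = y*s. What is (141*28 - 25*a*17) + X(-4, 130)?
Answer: 15753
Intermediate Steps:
X(s, y) = s*y
a = -29 (a = -16 - 13 = -29)
(141*28 - 25*a*17) + X(-4, 130) = (141*28 - 25*(-29)*17) - 4*130 = (3948 + 725*17) - 520 = (3948 + 12325) - 520 = 16273 - 520 = 15753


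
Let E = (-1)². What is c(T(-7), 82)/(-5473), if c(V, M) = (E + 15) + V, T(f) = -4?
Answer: -12/5473 ≈ -0.0021926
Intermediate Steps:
E = 1
c(V, M) = 16 + V (c(V, M) = (1 + 15) + V = 16 + V)
c(T(-7), 82)/(-5473) = (16 - 4)/(-5473) = 12*(-1/5473) = -12/5473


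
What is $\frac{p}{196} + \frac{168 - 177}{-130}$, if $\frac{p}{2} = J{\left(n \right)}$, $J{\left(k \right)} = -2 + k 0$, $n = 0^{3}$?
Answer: $\frac{311}{6370} \approx 0.048823$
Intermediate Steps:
$n = 0$
$J{\left(k \right)} = -2$ ($J{\left(k \right)} = -2 + 0 = -2$)
$p = -4$ ($p = 2 \left(-2\right) = -4$)
$\frac{p}{196} + \frac{168 - 177}{-130} = - \frac{4}{196} + \frac{168 - 177}{-130} = \left(-4\right) \frac{1}{196} + \left(168 - 177\right) \left(- \frac{1}{130}\right) = - \frac{1}{49} - - \frac{9}{130} = - \frac{1}{49} + \frac{9}{130} = \frac{311}{6370}$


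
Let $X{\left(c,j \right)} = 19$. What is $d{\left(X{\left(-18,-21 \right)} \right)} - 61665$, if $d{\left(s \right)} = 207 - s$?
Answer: $-61477$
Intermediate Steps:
$d{\left(X{\left(-18,-21 \right)} \right)} - 61665 = \left(207 - 19\right) - 61665 = 188 - 61665 = -61477$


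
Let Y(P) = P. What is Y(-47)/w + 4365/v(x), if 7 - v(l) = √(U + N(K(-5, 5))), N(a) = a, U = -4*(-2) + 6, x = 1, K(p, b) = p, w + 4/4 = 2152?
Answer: 9388927/8604 ≈ 1091.2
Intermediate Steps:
w = 2151 (w = -1 + 2152 = 2151)
U = 14 (U = 8 + 6 = 14)
v(l) = 4 (v(l) = 7 - √(14 - 5) = 7 - √9 = 7 - 1*3 = 7 - 3 = 4)
Y(-47)/w + 4365/v(x) = -47/2151 + 4365/4 = 9388927/8604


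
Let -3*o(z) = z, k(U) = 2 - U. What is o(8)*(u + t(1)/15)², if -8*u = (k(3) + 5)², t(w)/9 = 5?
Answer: -8/3 ≈ -2.6667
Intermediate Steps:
o(z) = -z/3
t(w) = 45 (t(w) = 9*5 = 45)
u = -2 (u = -((2 - 1*3) + 5)²/8 = -((2 - 3) + 5)²/8 = -(-1 + 5)²/8 = -⅛*4² = -⅛*16 = -2)
o(8)*(u + t(1)/15)² = (-⅓*8)*(-2 + 45/15)² = -8*(-2 + 45*(1/15))²/3 = -8*(-2 + 3)²/3 = -8/3*1² = -8/3*1 = -8/3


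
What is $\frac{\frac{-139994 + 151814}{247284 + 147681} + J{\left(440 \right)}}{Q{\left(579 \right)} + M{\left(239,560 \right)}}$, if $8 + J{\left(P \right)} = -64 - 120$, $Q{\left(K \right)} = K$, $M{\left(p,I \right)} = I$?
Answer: $- \frac{5054764}{29991009} \approx -0.16854$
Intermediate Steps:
$J{\left(P \right)} = -192$ ($J{\left(P \right)} = -8 - 184 = -192$)
$\frac{\frac{-139994 + 151814}{247284 + 147681} + J{\left(440 \right)}}{Q{\left(579 \right)} + M{\left(239,560 \right)}} = \frac{\frac{-139994 + 151814}{247284 + 147681} - 192}{579 + 560} = \frac{\frac{11820}{394965} - 192}{1139} = \left(11820 \cdot \frac{1}{394965} - 192\right) \frac{1}{1139} = \left(\frac{788}{26331} - 192\right) \frac{1}{1139} = \left(- \frac{5054764}{26331}\right) \frac{1}{1139} = - \frac{5054764}{29991009}$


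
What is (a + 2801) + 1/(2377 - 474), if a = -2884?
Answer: -157948/1903 ≈ -83.000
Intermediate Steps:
(a + 2801) + 1/(2377 - 474) = (-2884 + 2801) + 1/(2377 - 474) = -83 + 1/1903 = -157948/1903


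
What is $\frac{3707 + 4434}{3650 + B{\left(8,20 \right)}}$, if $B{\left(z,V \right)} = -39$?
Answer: $\frac{8141}{3611} \approx 2.2545$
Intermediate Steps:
$\frac{3707 + 4434}{3650 + B{\left(8,20 \right)}} = \frac{3707 + 4434}{3650 - 39} = \frac{8141}{3611}$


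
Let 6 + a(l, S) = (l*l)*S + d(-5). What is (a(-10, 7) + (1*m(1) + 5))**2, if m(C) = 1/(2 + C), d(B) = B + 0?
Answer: 4338889/9 ≈ 4.8210e+5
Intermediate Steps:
d(B) = B
a(l, S) = -11 + S*l**2 (a(l, S) = -6 + ((l*l)*S - 5) = -6 + (l**2*S - 5) = -6 + (S*l**2 - 5) = -6 + (-5 + S*l**2) = -11 + S*l**2)
(a(-10, 7) + (1*m(1) + 5))**2 = ((-11 + 7*(-10)**2) + (1/(2 + 1) + 5))**2 = ((-11 + 7*100) + (1/3 + 5))**2 = ((-11 + 700) + (1*(1/3) + 5))**2 = (689 + (1/3 + 5))**2 = (689 + 16/3)**2 = (2083/3)**2 = 4338889/9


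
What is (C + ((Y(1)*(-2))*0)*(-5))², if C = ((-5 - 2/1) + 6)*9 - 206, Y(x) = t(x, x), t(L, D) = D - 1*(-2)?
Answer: 46225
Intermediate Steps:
t(L, D) = 2 + D (t(L, D) = D + 2 = 2 + D)
Y(x) = 2 + x
C = -215 (C = ((-5 - 2*1) + 6)*9 - 206 = ((-5 - 2) + 6)*9 - 206 = (-7 + 6)*9 - 206 = -1*9 - 206 = -9 - 206 = -215)
(C + ((Y(1)*(-2))*0)*(-5))² = (-215 + (((2 + 1)*(-2))*0)*(-5))² = (-215 + ((3*(-2))*0)*(-5))² = (-215 - 6*0*(-5))² = (-215 + 0*(-5))² = (-215 + 0)² = (-215)² = 46225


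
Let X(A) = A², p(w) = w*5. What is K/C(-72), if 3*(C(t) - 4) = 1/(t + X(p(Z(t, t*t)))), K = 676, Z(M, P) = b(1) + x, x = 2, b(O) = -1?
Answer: 95316/563 ≈ 169.30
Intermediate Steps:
Z(M, P) = 1 (Z(M, P) = -1 + 2 = 1)
p(w) = 5*w
C(t) = 4 + 1/(3*(25 + t)) (C(t) = 4 + 1/(3*(t + (5*1)²)) = 4 + 1/(3*(t + 5²)) = 4 + 1/(3*(t + 25)) = 4 + 1/(3*(25 + t)))
K/C(-72) = 676/(((301 + 12*(-72))/(3*(25 - 72)))) = 676/(((⅓)*(301 - 864)/(-47))) = 676/(((⅓)*(-1/47)*(-563))) = 676/(563/141) = 676*(141/563) = 95316/563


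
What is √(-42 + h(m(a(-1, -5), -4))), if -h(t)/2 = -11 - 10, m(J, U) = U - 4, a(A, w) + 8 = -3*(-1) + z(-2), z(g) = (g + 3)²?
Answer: 0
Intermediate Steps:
z(g) = (3 + g)²
a(A, w) = -4 (a(A, w) = -8 + (-3*(-1) + (3 - 2)²) = -8 + (3 + 1²) = -8 + (3 + 1) = -8 + 4 = -4)
m(J, U) = -4 + U
h(t) = 42 (h(t) = -2*(-11 - 10) = -2*(-21) = 42)
√(-42 + h(m(a(-1, -5), -4))) = √(-42 + 42) = √0 = 0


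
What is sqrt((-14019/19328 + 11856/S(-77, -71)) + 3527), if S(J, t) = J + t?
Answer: sqrt(27538074680198)/89392 ≈ 58.704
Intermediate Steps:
sqrt((-14019/19328 + 11856/S(-77, -71)) + 3527) = sqrt((-14019/19328 + 11856/(-77 - 71)) + 3527) = sqrt((-14019*1/19328 + 11856/(-148)) + 3527) = sqrt((-14019/19328 + 11856*(-1/148)) + 3527) = sqrt((-14019/19328 - 2964/37) + 3527) = sqrt(-57806895/715136 + 3527) = sqrt(2464477777/715136) = sqrt(27538074680198)/89392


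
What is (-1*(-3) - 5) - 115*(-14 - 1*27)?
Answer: 4713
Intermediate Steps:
(-1*(-3) - 5) - 115*(-14 - 1*27) = (3 - 5) - 115*(-14 - 27) = -2 - 115*(-41) = -2 + 4715 = 4713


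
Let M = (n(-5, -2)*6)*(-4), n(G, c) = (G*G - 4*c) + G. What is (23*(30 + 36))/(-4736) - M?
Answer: 1590537/2368 ≈ 671.68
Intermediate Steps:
n(G, c) = G + G² - 4*c (n(G, c) = (G² - 4*c) + G = G + G² - 4*c)
M = -672 (M = ((-5 + (-5)² - 4*(-2))*6)*(-4) = ((-5 + 25 + 8)*6)*(-4) = (28*6)*(-4) = 168*(-4) = -672)
(23*(30 + 36))/(-4736) - M = (23*(30 + 36))/(-4736) - 1*(-672) = (23*66)*(-1/4736) + 672 = 1518*(-1/4736) + 672 = -759/2368 + 672 = 1590537/2368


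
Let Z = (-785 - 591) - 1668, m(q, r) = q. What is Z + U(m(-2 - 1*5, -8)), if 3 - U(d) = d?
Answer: -3034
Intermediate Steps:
U(d) = 3 - d
Z = -3044 (Z = -1376 - 1668 = -3044)
Z + U(m(-2 - 1*5, -8)) = -3044 + (3 - (-2 - 1*5)) = -3044 + (3 - (-2 - 5)) = -3044 + (3 - 1*(-7)) = -3044 + (3 + 7) = -3044 + 10 = -3034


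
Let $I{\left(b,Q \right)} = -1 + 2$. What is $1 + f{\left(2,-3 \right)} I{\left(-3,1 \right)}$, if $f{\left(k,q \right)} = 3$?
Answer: $4$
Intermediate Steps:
$I{\left(b,Q \right)} = 1$
$1 + f{\left(2,-3 \right)} I{\left(-3,1 \right)} = 1 + 3 \cdot 1 = 1 + 3 = 4$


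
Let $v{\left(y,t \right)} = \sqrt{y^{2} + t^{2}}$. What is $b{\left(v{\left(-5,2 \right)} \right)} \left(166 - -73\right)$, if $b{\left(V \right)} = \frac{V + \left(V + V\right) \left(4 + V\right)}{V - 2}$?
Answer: $\frac{90103}{25} + \frac{18164 \sqrt{29}}{25} \approx 7516.8$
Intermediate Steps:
$v{\left(y,t \right)} = \sqrt{t^{2} + y^{2}}$
$b{\left(V \right)} = \frac{V + 2 V \left(4 + V\right)}{-2 + V}$
$b{\left(v{\left(-5,2 \right)} \right)} \left(166 - -73\right) = \frac{\sqrt{2^{2} + \left(-5\right)^{2}} \left(9 + 2 \sqrt{2^{2} + \left(-5\right)^{2}}\right)}{-2 + \sqrt{2^{2} + \left(-5\right)^{2}}} \left(166 - -73\right) = \frac{\sqrt{4 + 25} \left(9 + 2 \sqrt{4 + 25}\right)}{-2 + \sqrt{4 + 25}} \left(166 + 73\right) = \frac{\sqrt{29} \left(9 + 2 \sqrt{29}\right)}{-2 + \sqrt{29}} \cdot 239 = \frac{239 \sqrt{29} \left(9 + 2 \sqrt{29}\right)}{-2 + \sqrt{29}}$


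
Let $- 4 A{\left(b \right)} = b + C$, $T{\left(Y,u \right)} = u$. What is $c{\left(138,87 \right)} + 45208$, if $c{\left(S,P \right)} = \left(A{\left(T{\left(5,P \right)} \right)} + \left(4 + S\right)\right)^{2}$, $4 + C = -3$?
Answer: $60092$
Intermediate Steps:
$C = -7$ ($C = -4 - 3 = -7$)
$A{\left(b \right)} = \frac{7}{4} - \frac{b}{4}$ ($A{\left(b \right)} = - \frac{b - 7}{4} = - \frac{-7 + b}{4} = \frac{7}{4} - \frac{b}{4}$)
$c{\left(S,P \right)} = \left(\frac{23}{4} + S - \frac{P}{4}\right)^{2}$ ($c{\left(S,P \right)} = \left(\left(\frac{7}{4} - \frac{P}{4}\right) + \left(4 + S\right)\right)^{2} = \left(\frac{23}{4} + S - \frac{P}{4}\right)^{2}$)
$c{\left(138,87 \right)} + 45208 = \frac{\left(23 - 87 + 4 \cdot 138\right)^{2}}{16} + 45208 = \frac{\left(23 - 87 + 552\right)^{2}}{16} + 45208 = \frac{488^{2}}{16} + 45208 = \frac{1}{16} \cdot 238144 + 45208 = 14884 + 45208 = 60092$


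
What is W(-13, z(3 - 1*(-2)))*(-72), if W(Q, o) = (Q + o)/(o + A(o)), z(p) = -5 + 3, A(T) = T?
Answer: -270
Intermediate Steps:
z(p) = -2
W(Q, o) = (Q + o)/(2*o) (W(Q, o) = (Q + o)/(o + o) = (Q + o)/((2*o)) = (Q + o)*(1/(2*o)) = (Q + o)/(2*o))
W(-13, z(3 - 1*(-2)))*(-72) = ((½)*(-13 - 2)/(-2))*(-72) = ((½)*(-½)*(-15))*(-72) = (15/4)*(-72) = -270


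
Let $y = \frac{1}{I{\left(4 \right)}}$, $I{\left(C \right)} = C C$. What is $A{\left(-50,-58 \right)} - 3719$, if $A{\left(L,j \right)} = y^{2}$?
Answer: $- \frac{952063}{256} \approx -3719.0$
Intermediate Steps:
$I{\left(C \right)} = C^{2}$
$y = \frac{1}{16}$ ($y = \frac{1}{4^{2}} = \frac{1}{16} \approx 0.0625$)
$A{\left(L,j \right)} = \frac{1}{256}$ ($A{\left(L,j \right)} = \left(\frac{1}{16}\right)^{2} = \frac{1}{256}$)
$A{\left(-50,-58 \right)} - 3719 = \frac{1}{256} - 3719 = - \frac{952063}{256}$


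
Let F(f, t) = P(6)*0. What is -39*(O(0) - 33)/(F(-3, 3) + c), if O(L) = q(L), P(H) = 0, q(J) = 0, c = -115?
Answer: -1287/115 ≈ -11.191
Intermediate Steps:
O(L) = 0
F(f, t) = 0 (F(f, t) = 0*0 = 0)
-39*(O(0) - 33)/(F(-3, 3) + c) = -39*(0 - 33)/(0 - 115) = -(-1287)/(-115) = -(-1287)*(-1)/115 = -39*33/115 = -1287/115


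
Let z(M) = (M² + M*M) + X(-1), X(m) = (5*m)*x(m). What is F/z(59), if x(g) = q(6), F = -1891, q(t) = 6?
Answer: -1891/6932 ≈ -0.27279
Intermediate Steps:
x(g) = 6
X(m) = 30*m (X(m) = (5*m)*6 = 30*m)
z(M) = -30 + 2*M² (z(M) = (M² + M*M) + 30*(-1) = (M² + M²) - 30 = 2*M² - 30 = -30 + 2*M²)
F/z(59) = -1891/(-30 + 2*59²) = -1891/(-30 + 2*3481) = -1891/(-30 + 6962) = -1891/6932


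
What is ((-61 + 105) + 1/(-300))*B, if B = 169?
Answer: 2230631/300 ≈ 7435.4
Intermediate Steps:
((-61 + 105) + 1/(-300))*B = ((-61 + 105) + 1/(-300))*169 = (44 - 1/300)*169 = (13199/300)*169 = 2230631/300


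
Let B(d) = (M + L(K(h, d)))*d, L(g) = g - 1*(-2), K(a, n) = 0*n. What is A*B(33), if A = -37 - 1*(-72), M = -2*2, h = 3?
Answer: -2310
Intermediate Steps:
K(a, n) = 0
L(g) = 2 + g (L(g) = g + 2 = 2 + g)
M = -4
A = 35 (A = -37 + 72 = 35)
B(d) = -2*d (B(d) = (-4 + (2 + 0))*d = (-4 + 2)*d = -2*d)
A*B(33) = 35*(-2*33) = 35*(-66) = -2310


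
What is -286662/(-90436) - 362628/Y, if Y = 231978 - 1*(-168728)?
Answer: 892093017/393893998 ≈ 2.2648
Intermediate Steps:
Y = 400706 (Y = 231978 + 168728 = 400706)
-286662/(-90436) - 362628/Y = -286662/(-90436) - 362628/400706 = -286662*(-1/90436) - 362628*1/400706 = 143331/45218 - 181314/200353 = 892093017/393893998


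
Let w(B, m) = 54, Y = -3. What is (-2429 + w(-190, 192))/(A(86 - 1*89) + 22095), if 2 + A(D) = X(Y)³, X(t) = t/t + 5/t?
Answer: -64125/596503 ≈ -0.10750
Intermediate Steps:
X(t) = 1 + 5/t
A(D) = -62/27 (A(D) = -2 + ((5 - 3)/(-3))³ = -2 + (-⅓*2)³ = -2 + (-⅔)³ = -2 - 8/27 = -62/27)
(-2429 + w(-190, 192))/(A(86 - 1*89) + 22095) = (-2429 + 54)/(-62/27 + 22095) = -2375/596503/27 = -2375*27/596503 = -64125/596503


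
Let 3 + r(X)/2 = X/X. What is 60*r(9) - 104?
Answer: -344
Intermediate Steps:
r(X) = -4 (r(X) = -6 + 2*(X/X) = -6 + 2*1 = -6 + 2 = -4)
60*r(9) - 104 = 60*(-4) - 104 = -240 - 104 = -344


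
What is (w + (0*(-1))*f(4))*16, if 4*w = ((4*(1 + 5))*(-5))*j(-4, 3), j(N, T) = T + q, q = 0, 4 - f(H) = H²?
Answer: -1440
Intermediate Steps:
f(H) = 4 - H²
j(N, T) = T (j(N, T) = T + 0 = T)
w = -90 (w = (((4*(1 + 5))*(-5))*3)/4 = (((4*6)*(-5))*3)/4 = ((24*(-5))*3)/4 = (-120*3)/4 = (¼)*(-360) = -90)
(w + (0*(-1))*f(4))*16 = (-90 + (0*(-1))*(4 - 1*4²))*16 = (-90 + 0*(4 - 1*16))*16 = (-90 + 0*(4 - 16))*16 = (-90 + 0*(-12))*16 = (-90 + 0)*16 = -90*16 = -1440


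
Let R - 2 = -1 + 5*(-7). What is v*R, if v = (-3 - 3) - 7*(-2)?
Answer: -272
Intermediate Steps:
R = -34 (R = 2 + (-1 + 5*(-7)) = 2 + (-1 - 35) = 2 - 36 = -34)
v = 8 (v = -6 + 14 = 8)
v*R = 8*(-34) = -272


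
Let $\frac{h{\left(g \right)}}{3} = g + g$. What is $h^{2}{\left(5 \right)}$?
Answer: $900$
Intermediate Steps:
$h{\left(g \right)} = 6 g$ ($h{\left(g \right)} = 3 \left(g + g\right) = 3 \cdot 2 g = 6 g$)
$h^{2}{\left(5 \right)} = \left(6 \cdot 5\right)^{2} = 30^{2} = 900$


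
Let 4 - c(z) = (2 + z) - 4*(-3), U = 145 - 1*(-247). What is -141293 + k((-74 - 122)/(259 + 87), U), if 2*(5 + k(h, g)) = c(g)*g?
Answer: -220090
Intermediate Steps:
U = 392 (U = 145 + 247 = 392)
c(z) = -10 - z (c(z) = 4 - ((2 + z) - 4*(-3)) = 4 - ((2 + z) + 12) = 4 - (14 + z) = 4 + (-14 - z) = -10 - z)
k(h, g) = -5 + g*(-10 - g)/2 (k(h, g) = -5 + ((-10 - g)*g)/2 = -5 + (g*(-10 - g))/2 = -5 + g*(-10 - g)/2)
-141293 + k((-74 - 122)/(259 + 87), U) = -141293 + (-5 - 1/2*392*(10 + 392)) = -141293 + (-5 - 1/2*392*402) = -141293 + (-5 - 78792) = -141293 - 78797 = -220090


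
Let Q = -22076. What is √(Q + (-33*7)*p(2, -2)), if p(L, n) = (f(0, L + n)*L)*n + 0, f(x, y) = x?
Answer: 2*I*√5519 ≈ 148.58*I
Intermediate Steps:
p(L, n) = 0 (p(L, n) = (0*L)*n + 0 = 0*n + 0 = 0 + 0 = 0)
√(Q + (-33*7)*p(2, -2)) = √(-22076 - 33*7*0) = √(-22076 - 231*0) = √(-22076 + 0) = √(-22076) = 2*I*√5519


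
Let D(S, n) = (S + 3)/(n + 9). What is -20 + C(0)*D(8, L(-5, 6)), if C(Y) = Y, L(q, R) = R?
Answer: -20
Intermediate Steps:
D(S, n) = (3 + S)/(9 + n)
-20 + C(0)*D(8, L(-5, 6)) = -20 + 0*((3 + 8)/(9 + 6)) = -20 + 0*(11/15) = -20 + 0 = -20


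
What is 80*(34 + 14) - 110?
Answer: 3730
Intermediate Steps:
80*(34 + 14) - 110 = 80*48 - 110 = 3840 - 110 = 3730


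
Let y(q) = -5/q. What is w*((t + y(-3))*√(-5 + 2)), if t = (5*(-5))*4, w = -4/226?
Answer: 590*I*√3/339 ≈ 3.0145*I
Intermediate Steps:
w = -2/113 (w = -4*1/226 = -2/113 ≈ -0.017699)
t = -100 (t = -25*4 = -100)
w*((t + y(-3))*√(-5 + 2)) = -2*(-100 - 5/(-3))*√(-5 + 2)/113 = -2*(-100 - 5*(-⅓))*√(-3)/113 = -2*(-100 + 5/3)*I*√3/113 = -(-590)*I*√3/339 = 590*I*√3/339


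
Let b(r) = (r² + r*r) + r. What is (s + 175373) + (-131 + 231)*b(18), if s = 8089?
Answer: 250062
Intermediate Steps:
b(r) = r + 2*r² (b(r) = (r² + r²) + r = 2*r² + r = r + 2*r²)
(s + 175373) + (-131 + 231)*b(18) = (8089 + 175373) + (-131 + 231)*(18*(1 + 2*18)) = 183462 + 100*(18*(1 + 36)) = 183462 + 100*(18*37) = 183462 + 100*666 = 183462 + 66600 = 250062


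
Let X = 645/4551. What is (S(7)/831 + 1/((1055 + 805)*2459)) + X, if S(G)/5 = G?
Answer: 117779027003/640642237220 ≈ 0.18385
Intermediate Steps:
S(G) = 5*G
X = 215/1517 (X = 645*(1/4551) = 215/1517 ≈ 0.14173)
(S(7)/831 + 1/((1055 + 805)*2459)) + X = ((5*7)/831 + 1/((1055 + 805)*2459)) + 215/1517 = (35*(1/831) + (1/2459)/1860) + 215/1517 = (35/831 + (1/1860)*(1/2459)) + 215/1517 = (35/831 + 1/4573740) + 215/1517 = 17786859/422308660 + 215/1517 = 117779027003/640642237220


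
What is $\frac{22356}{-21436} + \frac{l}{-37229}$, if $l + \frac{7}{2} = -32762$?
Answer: $- \frac{2824571}{17348714} \approx -0.16281$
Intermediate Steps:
$l = - \frac{65531}{2}$ ($l = - \frac{7}{2} - 32762 = - \frac{65531}{2} \approx -32766.0$)
$\frac{22356}{-21436} + \frac{l}{-37229} = \frac{22356}{-21436} - \frac{65531}{2 \left(-37229\right)} = 22356 \left(- \frac{1}{21436}\right) - - \frac{65531}{74458} = - \frac{243}{233} + \frac{65531}{74458} = - \frac{2824571}{17348714}$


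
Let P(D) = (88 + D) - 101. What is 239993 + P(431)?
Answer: 240411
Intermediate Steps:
P(D) = -13 + D
239993 + P(431) = 239993 + (-13 + 431) = 239993 + 418 = 240411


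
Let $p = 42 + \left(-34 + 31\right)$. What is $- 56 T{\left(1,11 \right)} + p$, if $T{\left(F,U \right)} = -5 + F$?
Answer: $263$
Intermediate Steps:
$p = 39$ ($p = 42 - 3 = 39$)
$- 56 T{\left(1,11 \right)} + p = - 56 \left(-5 + 1\right) + 39 = \left(-56\right) \left(-4\right) + 39 = 224 + 39 = 263$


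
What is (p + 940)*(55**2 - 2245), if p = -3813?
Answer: -2240940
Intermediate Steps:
(p + 940)*(55**2 - 2245) = (-3813 + 940)*(55**2 - 2245) = -2873*(3025 - 2245) = -2873*780 = -2240940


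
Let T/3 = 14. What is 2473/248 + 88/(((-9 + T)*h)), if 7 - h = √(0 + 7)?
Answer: 23249/2232 + 4*√7/63 ≈ 10.584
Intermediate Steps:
T = 42 (T = 3*14 = 42)
h = 7 - √7 (h = 7 - √(0 + 7) = 7 - √7 ≈ 4.3542)
2473/248 + 88/(((-9 + T)*h)) = 2473/248 + 88/(((-9 + 42)*(7 - √7))) = 2473*(1/248) + 88/((33*(7 - √7))) = 2473/248 + 88/(231 - 33*√7)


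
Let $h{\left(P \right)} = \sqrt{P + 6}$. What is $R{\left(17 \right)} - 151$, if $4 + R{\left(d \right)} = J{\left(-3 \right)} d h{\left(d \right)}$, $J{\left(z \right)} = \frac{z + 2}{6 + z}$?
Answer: $-155 - \frac{17 \sqrt{23}}{3} \approx -182.18$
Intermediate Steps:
$J{\left(z \right)} = \frac{2 + z}{6 + z}$
$h{\left(P \right)} = \sqrt{6 + P}$
$R{\left(d \right)} = -4 - \frac{d \sqrt{6 + d}}{3}$ ($R{\left(d \right)} = -4 + \frac{2 - 3}{6 - 3} d \sqrt{6 + d} = -4 + \frac{1}{3} \left(-1\right) d \sqrt{6 + d} = -4 + - \frac{d}{3} \sqrt{6 + d} = -4 - \frac{d \sqrt{6 + d}}{3}$)
$R{\left(17 \right)} - 151 = \left(-4 - \frac{17 \sqrt{6 + 17}}{3}\right) - 151 = \left(-4 - \frac{17 \sqrt{23}}{3}\right) - 151 = -155 - \frac{17 \sqrt{23}}{3}$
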